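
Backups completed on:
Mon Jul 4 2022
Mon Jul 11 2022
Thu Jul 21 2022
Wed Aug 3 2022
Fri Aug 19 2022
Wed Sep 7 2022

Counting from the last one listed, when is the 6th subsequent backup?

Fri Mar 3 2023

Intervals are 7, 10, 13, 16, 19 days — an arithmetic progression with common difference 3.
Next gap: 22 days. Wed Sep 7 2022 + 22 days = Thu Sep 29 2022.
Next gap: 25 days. Thu Sep 29 2022 + 25 days = Mon Oct 24 2022.
Next gap: 28 days. Mon Oct 24 2022 + 28 days = Mon Nov 21 2022.
Next gap: 31 days. Mon Nov 21 2022 + 31 days = Thu Dec 22 2022.
Next gap: 34 days. Thu Dec 22 2022 + 34 days = Wed Jan 25 2023.
Next gap: 37 days. Wed Jan 25 2023 + 37 days = Fri Mar 3 2023.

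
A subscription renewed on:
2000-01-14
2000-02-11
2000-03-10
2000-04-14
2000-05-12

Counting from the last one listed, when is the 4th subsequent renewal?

2000-09-08

These are Fridays at 28- or 35-day spacing (28, 28, 35, 28).
The pattern: 2nd Friday of the month.
June 2000 — 2nd Friday is 2000-06-09.
2nd Friday of July 2000: 2000-07-14.
August 2000 — 2nd Friday is 2000-08-11.
2nd Friday of September 2000: 2000-09-08.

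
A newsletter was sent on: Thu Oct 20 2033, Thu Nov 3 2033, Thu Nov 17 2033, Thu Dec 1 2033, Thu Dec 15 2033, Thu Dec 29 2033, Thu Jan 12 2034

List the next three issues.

Gaps between consecutive events: 14, 14, 14, 14, 14, 14 days — a constant 14-day interval.
Thu Jan 12 2034 + 14 days = Thu Jan 26 2034.
Thu Jan 26 2034 + 14 days = Thu Feb 9 2034.
Thu Feb 9 2034 + 14 days = Thu Feb 23 2034.

Thu Jan 26 2034, Thu Feb 9 2034, Thu Feb 23 2034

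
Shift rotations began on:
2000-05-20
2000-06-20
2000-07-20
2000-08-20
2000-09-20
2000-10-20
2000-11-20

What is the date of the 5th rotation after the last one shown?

2001-04-20

The day-of-month is always 20 (31, 30, 31, 31, 30, 31 days between events).
So this recurs on the 20th of each month.
December 2000: 2000-12-20.
January 2001: 2001-01-20.
February 2001: 2001-02-20.
Next: March 2001 → 2001-03-20.
April 2001: 2001-04-20.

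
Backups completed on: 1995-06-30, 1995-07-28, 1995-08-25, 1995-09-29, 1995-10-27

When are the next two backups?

Every date is a Friday; gaps 28, 28, 35, 28 days.
Each is the last Friday of its month (at least one falls on the 29th or later, ruling out '4th Friday').
Last Friday of November 1995: 1995-11-24.
Last Friday of December 1995: 1995-12-29.

1995-11-24, 1995-12-29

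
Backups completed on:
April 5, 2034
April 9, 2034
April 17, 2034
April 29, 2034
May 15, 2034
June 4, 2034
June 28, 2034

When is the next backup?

July 26, 2034

The spacing grows by 4 each time: 4, 8, 12, 16, 20, 24 days.
Next gap: 28 days. June 28, 2034 + 28 days = July 26, 2034.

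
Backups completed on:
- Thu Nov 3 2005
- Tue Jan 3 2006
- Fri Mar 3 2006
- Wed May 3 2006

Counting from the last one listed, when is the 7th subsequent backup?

Tue Jul 3 2007

Each date is the 3rd; the gaps (61, 59, 61) track the month lengths.
The rule is the 3rd of every 2 months.
July 2006: Mon Jul 3 2006.
Next: September 2006 → Sun Sep 3 2006.
Next: November 2006 → Fri Nov 3 2006.
Next: January 2007 → Wed Jan 3 2007.
Next: March 2007 → Sat Mar 3 2007.
Next: May 2007 → Thu May 3 2007.
Next: July 2007 → Tue Jul 3 2007.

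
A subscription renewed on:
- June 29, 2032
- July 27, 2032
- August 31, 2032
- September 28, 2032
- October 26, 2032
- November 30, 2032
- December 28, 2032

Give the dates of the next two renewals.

These are Tuesdays with 28, 35, 28, 28, 35, 28-day gaps.
Each is the final Tuesday of its month — June 29, 2032 is past the 28th, so '4th Tuesday' doesn't fit.
January 2033 ends with Tuesday January 25, 2033.
Last Tuesday of February 2033: February 22, 2033.

January 25, 2033; February 22, 2033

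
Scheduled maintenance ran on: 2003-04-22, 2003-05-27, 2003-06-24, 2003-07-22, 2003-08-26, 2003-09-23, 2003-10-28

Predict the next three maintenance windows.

All dates are Tuesdays, 35, 28, 28, 35, 28, 35 days apart.
Specifically, the 4th Tuesday of each month.
November 2003 — 4th Tuesday is 2003-11-25.
4th Tuesday of December 2003: 2003-12-23.
4th Tuesday of January 2004: 2004-01-27.

2003-11-25, 2003-12-23, 2004-01-27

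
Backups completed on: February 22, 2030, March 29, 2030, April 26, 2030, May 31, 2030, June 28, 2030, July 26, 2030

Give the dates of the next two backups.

Every date is a Friday; gaps 35, 28, 35, 28, 28 days.
Each is the last Friday of its month (at least one falls on the 29th or later, ruling out '4th Friday').
Last Friday of August 2030: August 30, 2030.
September 2030 ends with Friday September 27, 2030.

August 30, 2030; September 27, 2030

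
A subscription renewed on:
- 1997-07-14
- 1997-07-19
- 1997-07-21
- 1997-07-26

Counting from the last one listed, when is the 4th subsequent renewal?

The gap pattern 5, 2, 5 repeats every 2 events.
These are the Mondays and Saturdays of each week.
Next Monday: 1997-07-28.
The following Saturday is 1997-08-02.
The following Monday is 1997-08-04.
Next Saturday: 1997-08-09.

1997-08-09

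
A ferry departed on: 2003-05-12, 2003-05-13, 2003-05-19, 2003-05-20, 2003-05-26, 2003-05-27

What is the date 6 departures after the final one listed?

2003-06-17

Gaps: 1, 6, 1, 6, 1 days — not constant, but cyclic with period 2.
The events fall on every Monday and Tuesday.
Next Monday: 2003-06-02.
The following Tuesday is 2003-06-03.
The following Monday is 2003-06-09.
The following Tuesday is 2003-06-10.
Next Monday: 2003-06-16.
Next Tuesday: 2003-06-17.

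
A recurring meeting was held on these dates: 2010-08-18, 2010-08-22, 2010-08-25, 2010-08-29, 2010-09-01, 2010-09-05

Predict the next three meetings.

Every event lands on a Wednesday or Sunday (gaps cycle 4, 3, 4, 3, 4).
So the schedule is: every Wednesday and Sunday.
The following Wednesday is 2010-09-08.
The following Sunday is 2010-09-12.
Next Wednesday: 2010-09-15.

2010-09-08, 2010-09-12, 2010-09-15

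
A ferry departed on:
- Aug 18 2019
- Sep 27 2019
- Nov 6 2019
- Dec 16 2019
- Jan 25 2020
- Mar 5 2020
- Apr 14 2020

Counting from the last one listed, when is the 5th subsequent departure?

Every event comes 40 days after the last (40, 40, 40, 40, 40, 40).
Apr 14 2020 + 40 days = May 24 2020.
May 24 2020 + 40 days = Jul 3 2020.
Jul 3 2020 + 40 days = Aug 12 2020.
Aug 12 2020 + 40 days = Sep 21 2020.
Sep 21 2020 + 40 days = Oct 31 2020.

Oct 31 2020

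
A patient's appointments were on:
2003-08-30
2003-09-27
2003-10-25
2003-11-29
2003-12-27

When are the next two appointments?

2004-01-31, 2004-02-28

All Saturdays; the gaps (28, 28, 35, 28) vary with month length.
This is the last Saturday of each month.
January 2004 ends with Saturday 2004-01-31.
Last Saturday of February 2004: 2004-02-28.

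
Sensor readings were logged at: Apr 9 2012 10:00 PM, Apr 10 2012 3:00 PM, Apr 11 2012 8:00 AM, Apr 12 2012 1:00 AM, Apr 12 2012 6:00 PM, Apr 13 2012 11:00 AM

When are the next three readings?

Apr 14 2012 4:00 AM, Apr 14 2012 9:00 PM, Apr 15 2012 2:00 PM

Spacing: 17, 17, 17, 17, 17 h — constant 17 h.
Apr 13 2012 11:00 AM + 17 h = Apr 14 2012 4:00 AM.
Apr 14 2012 4:00 AM + 17 h = Apr 14 2012 9:00 PM.
Apr 14 2012 9:00 PM + 17 h = Apr 15 2012 2:00 PM.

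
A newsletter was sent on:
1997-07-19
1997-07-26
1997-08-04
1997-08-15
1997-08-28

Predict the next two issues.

1997-09-12, 1997-09-29

The spacing grows by 2 each time: 7, 9, 11, 13 days.
Next gap: 15 days. 1997-08-28 + 15 days = 1997-09-12.
Next gap: 17 days. 1997-09-12 + 17 days = 1997-09-29.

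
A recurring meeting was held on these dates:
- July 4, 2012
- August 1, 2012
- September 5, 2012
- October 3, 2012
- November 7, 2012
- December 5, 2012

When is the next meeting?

January 2, 2013

All dates are Wednesdays, 28, 35, 28, 35, 28 days apart.
Specifically, the 1st Wednesday of each month.
1st Wednesday of January 2013: January 2, 2013.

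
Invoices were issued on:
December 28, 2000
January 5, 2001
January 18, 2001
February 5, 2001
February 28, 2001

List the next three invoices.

The spacing grows by 5 each time: 8, 13, 18, 23 days.
Next gap: 28 days. February 28, 2001 + 28 days = March 28, 2001.
Next gap: 33 days. March 28, 2001 + 33 days = April 30, 2001.
Next gap: 38 days. April 30, 2001 + 38 days = June 7, 2001.

March 28, 2001; April 30, 2001; June 7, 2001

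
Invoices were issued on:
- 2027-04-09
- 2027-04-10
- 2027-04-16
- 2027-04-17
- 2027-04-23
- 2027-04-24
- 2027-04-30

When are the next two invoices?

2027-05-01, 2027-05-07

The gap pattern 1, 6, 1, 6, 1, 6 repeats every 2 events.
These are the Fridays and Saturdays of each week.
Next Saturday: 2027-05-01.
The following Friday is 2027-05-07.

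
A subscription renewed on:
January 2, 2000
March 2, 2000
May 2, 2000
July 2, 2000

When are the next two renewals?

September 2, 2000; November 2, 2000

Gaps: 60, 61, 61 days — not constant. Every event is on the 2nd of the month.
Pattern: the 2nd of every 2 months.
September 2000: September 2, 2000.
November 2000: November 2, 2000.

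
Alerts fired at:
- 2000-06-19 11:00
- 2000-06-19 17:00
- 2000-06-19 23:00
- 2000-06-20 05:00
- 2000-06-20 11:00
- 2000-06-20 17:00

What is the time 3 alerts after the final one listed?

2000-06-21 11:00

The interval is a steady 6 hours (6, 6, 6, 6, 6).
2000-06-20 17:00 + 6 h = 2000-06-20 23:00.
2000-06-20 23:00 + 6 h = 2000-06-21 05:00.
2000-06-21 05:00 + 6 h = 2000-06-21 11:00.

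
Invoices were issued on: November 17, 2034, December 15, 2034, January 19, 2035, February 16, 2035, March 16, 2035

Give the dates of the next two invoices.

All dates are Fridays, 28, 35, 28, 28 days apart.
Specifically, the 3rd Friday of each month.
April 2035 — 3rd Friday is April 20, 2035.
3rd Friday of May 2035: May 18, 2035.

April 20, 2035; May 18, 2035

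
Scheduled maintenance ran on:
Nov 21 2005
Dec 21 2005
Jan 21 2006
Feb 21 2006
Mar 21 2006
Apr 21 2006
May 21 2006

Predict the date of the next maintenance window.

Jun 21 2006

The day-of-month is always 21 (30, 31, 31, 28, 31, 30 days between events).
So this recurs on the 21st of each month.
June 2006: Jun 21 2006.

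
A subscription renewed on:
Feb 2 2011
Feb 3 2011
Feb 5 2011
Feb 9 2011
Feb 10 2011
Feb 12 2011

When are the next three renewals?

Gaps: 1, 2, 4, 1, 2 days — not constant, but cyclic with period 3.
The events fall on every Wednesday, Thursday and Saturday.
Next Wednesday: Feb 16 2011.
Next Thursday: Feb 17 2011.
Next Saturday: Feb 19 2011.

Feb 16 2011, Feb 17 2011, Feb 19 2011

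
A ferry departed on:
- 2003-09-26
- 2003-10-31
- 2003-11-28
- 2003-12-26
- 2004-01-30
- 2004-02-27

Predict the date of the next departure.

2004-03-26

Every date is a Friday; gaps 35, 28, 28, 35, 28 days.
Each is the last Friday of its month (at least one falls on the 29th or later, ruling out '4th Friday').
March 2004 ends with Friday 2004-03-26.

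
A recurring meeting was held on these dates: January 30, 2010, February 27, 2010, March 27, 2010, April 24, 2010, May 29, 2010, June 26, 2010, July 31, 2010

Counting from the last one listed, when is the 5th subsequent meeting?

December 25, 2010

Every date is a Saturday; gaps 28, 28, 28, 35, 28, 35 days.
Each is the last Saturday of its month (at least one falls on the 29th or later, ruling out '4th Saturday').
Last Saturday of August 2010: August 28, 2010.
Last Saturday of September 2010: September 25, 2010.
October 2010 ends with Saturday October 30, 2010.
Last Saturday of November 2010: November 27, 2010.
December 2010 ends with Saturday December 25, 2010.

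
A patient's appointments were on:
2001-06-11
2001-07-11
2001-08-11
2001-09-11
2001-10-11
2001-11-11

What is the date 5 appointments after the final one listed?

Each date is the 11th; the gaps (30, 31, 31, 30, 31) track the month lengths.
The rule is the 11th of each month.
Next: December 2001 → 2001-12-11.
January 2002: 2002-01-11.
Next: February 2002 → 2002-02-11.
March 2002: 2002-03-11.
April 2002: 2002-04-11.

2002-04-11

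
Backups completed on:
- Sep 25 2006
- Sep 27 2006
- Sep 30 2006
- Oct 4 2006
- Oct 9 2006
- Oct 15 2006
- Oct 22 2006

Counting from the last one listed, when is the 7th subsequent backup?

Intervals are 2, 3, 4, 5, 6, 7 days — an arithmetic progression with common difference 1.
Next gap: 8 days. Oct 22 2006 + 8 days = Oct 30 2006.
Next gap: 9 days. Oct 30 2006 + 9 days = Nov 8 2006.
Next gap: 10 days. Nov 8 2006 + 10 days = Nov 18 2006.
Next gap: 11 days. Nov 18 2006 + 11 days = Nov 29 2006.
Next gap: 12 days. Nov 29 2006 + 12 days = Dec 11 2006.
Next gap: 13 days. Dec 11 2006 + 13 days = Dec 24 2006.
Next gap: 14 days. Dec 24 2006 + 14 days = Jan 7 2007.

Jan 7 2007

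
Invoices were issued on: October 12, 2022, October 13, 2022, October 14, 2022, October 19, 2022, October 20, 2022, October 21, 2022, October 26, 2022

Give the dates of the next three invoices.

October 27, 2022; October 28, 2022; November 2, 2022

Gaps: 1, 1, 5, 1, 1, 5 days — not constant, but cyclic with period 3.
The events fall on every Wednesday, Thursday and Friday.
Next Thursday: October 27, 2022.
The following Friday is October 28, 2022.
Next Wednesday: November 2, 2022.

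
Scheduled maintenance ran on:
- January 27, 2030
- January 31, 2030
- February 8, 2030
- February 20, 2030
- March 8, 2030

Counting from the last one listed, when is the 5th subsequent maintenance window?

Intervals are 4, 8, 12, 16 days — an arithmetic progression with common difference 4.
Next gap: 20 days. March 8, 2030 + 20 days = March 28, 2030.
Next gap: 24 days. March 28, 2030 + 24 days = April 21, 2030.
Next gap: 28 days. April 21, 2030 + 28 days = May 19, 2030.
Next gap: 32 days. May 19, 2030 + 32 days = June 20, 2030.
Next gap: 36 days. June 20, 2030 + 36 days = July 26, 2030.

July 26, 2030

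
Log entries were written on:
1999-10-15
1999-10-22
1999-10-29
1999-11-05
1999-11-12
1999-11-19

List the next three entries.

1999-11-26, 1999-12-03, 1999-12-10

Gaps between consecutive events: 7, 7, 7, 7, 7 days — a constant 7-day interval.
1999-11-19 + 7 days = 1999-11-26.
1999-11-26 + 7 days = 1999-12-03.
1999-12-03 + 7 days = 1999-12-10.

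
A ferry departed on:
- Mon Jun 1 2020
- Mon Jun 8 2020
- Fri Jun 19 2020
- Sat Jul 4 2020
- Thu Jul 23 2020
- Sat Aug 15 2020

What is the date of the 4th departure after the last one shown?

Fri Dec 25 2020

Gaps: 7, 11, 15, 19, 23 days — each gap is 4 larger than the previous one.
Next gap: 27 days. Sat Aug 15 2020 + 27 days = Fri Sep 11 2020.
Next gap: 31 days. Fri Sep 11 2020 + 31 days = Mon Oct 12 2020.
Next gap: 35 days. Mon Oct 12 2020 + 35 days = Mon Nov 16 2020.
Next gap: 39 days. Mon Nov 16 2020 + 39 days = Fri Dec 25 2020.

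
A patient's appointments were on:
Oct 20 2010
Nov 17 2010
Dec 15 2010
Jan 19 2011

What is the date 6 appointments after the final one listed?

All dates are Wednesdays, 28, 28, 35 days apart.
Specifically, the 3rd Wednesday of each month.
3rd Wednesday of February 2011: Feb 16 2011.
March 2011 — 3rd Wednesday is Mar 16 2011.
3rd Wednesday of April 2011: Apr 20 2011.
May 2011 — 3rd Wednesday is May 18 2011.
3rd Wednesday of June 2011: Jun 15 2011.
3rd Wednesday of July 2011: Jul 20 2011.

Jul 20 2011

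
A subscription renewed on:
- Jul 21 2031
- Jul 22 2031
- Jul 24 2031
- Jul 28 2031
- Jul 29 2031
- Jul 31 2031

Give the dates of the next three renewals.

Gaps: 1, 2, 4, 1, 2 days — not constant, but cyclic with period 3.
The events fall on every Monday, Tuesday and Thursday.
Next Monday: Aug 4 2031.
Next Tuesday: Aug 5 2031.
Next Thursday: Aug 7 2031.

Aug 4 2031, Aug 5 2031, Aug 7 2031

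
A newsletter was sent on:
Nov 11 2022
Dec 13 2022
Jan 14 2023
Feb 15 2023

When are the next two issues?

Mar 19 2023, Apr 20 2023

The spacing is 32, 32, 32 days — always 32 days.
Feb 15 2023 + 32 days = Mar 19 2023.
Mar 19 2023 + 32 days = Apr 20 2023.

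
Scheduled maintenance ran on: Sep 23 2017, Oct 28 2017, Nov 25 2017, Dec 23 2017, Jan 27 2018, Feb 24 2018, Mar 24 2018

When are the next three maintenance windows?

Apr 28 2018, May 26 2018, Jun 23 2018

Gaps: 35, 28, 28, 35, 28, 28 days — a mix of 28 and 35. Every date is a Saturday.
Each is the 4th Saturday of its month.
4th Saturday of April 2018: Apr 28 2018.
4th Saturday of May 2018: May 26 2018.
June 2018 — 4th Saturday is Jun 23 2018.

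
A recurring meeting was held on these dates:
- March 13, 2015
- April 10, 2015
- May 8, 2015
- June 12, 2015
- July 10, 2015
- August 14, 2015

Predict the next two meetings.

September 11, 2015; October 9, 2015

Gaps: 28, 28, 35, 28, 35 days — a mix of 28 and 35. Every date is a Friday.
Each is the 2nd Friday of its month.
September 2015 — 2nd Friday is September 11, 2015.
October 2015 — 2nd Friday is October 9, 2015.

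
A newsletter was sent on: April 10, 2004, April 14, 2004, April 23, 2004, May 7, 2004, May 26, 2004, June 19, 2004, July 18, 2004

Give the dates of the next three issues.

August 21, 2004; September 29, 2004; November 12, 2004

The spacing grows by 5 each time: 4, 9, 14, 19, 24, 29 days.
Next gap: 34 days. July 18, 2004 + 34 days = August 21, 2004.
Next gap: 39 days. August 21, 2004 + 39 days = September 29, 2004.
Next gap: 44 days. September 29, 2004 + 44 days = November 12, 2004.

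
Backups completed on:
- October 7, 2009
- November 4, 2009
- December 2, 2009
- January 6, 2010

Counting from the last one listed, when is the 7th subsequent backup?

August 4, 2010

All dates are Wednesdays, 28, 28, 35 days apart.
Specifically, the 1st Wednesday of each month.
1st Wednesday of February 2010: February 3, 2010.
1st Wednesday of March 2010: March 3, 2010.
April 2010 — 1st Wednesday is April 7, 2010.
May 2010 — 1st Wednesday is May 5, 2010.
1st Wednesday of June 2010: June 2, 2010.
July 2010 — 1st Wednesday is July 7, 2010.
1st Wednesday of August 2010: August 4, 2010.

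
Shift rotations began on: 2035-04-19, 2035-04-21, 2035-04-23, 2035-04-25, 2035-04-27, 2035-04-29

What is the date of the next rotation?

Gaps between consecutive events: 2, 2, 2, 2, 2 days — a constant 2-day interval.
2035-04-29 + 2 days = 2035-05-01.

2035-05-01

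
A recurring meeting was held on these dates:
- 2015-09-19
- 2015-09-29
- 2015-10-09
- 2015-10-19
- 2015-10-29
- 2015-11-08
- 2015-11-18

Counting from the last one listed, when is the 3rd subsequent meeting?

Gaps between consecutive events: 10, 10, 10, 10, 10, 10 days — a constant 10-day interval.
2015-11-18 + 10 days = 2015-11-28.
2015-11-28 + 10 days = 2015-12-08.
2015-12-08 + 10 days = 2015-12-18.

2015-12-18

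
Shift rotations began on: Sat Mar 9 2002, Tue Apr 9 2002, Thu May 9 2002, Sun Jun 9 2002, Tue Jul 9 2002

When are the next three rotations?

Gaps: 31, 30, 31, 30 days — not constant. Every event is on the 9th of the month.
Pattern: the 9th of each month.
August 2002: Fri Aug 9 2002.
September 2002: Mon Sep 9 2002.
October 2002: Wed Oct 9 2002.

Fri Aug 9 2002, Mon Sep 9 2002, Wed Oct 9 2002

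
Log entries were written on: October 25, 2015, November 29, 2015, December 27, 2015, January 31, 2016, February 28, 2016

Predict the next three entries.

All Sundays; the gaps (35, 28, 35, 28) vary with month length.
This is the last Sunday of each month.
March 2016 ends with Sunday March 27, 2016.
April 2016 ends with Sunday April 24, 2016.
Last Sunday of May 2016: May 29, 2016.

March 27, 2016; April 24, 2016; May 29, 2016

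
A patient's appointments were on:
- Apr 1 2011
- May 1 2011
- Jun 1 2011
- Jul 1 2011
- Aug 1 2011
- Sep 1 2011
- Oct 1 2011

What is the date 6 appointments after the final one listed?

Each date is the 1st; the gaps (30, 31, 30, 31, 31, 30) track the month lengths.
The rule is the 1st of each month.
Next: November 2011 → Nov 1 2011.
December 2011: Dec 1 2011.
January 2012: Jan 1 2012.
February 2012: Feb 1 2012.
March 2012: Mar 1 2012.
April 2012: Apr 1 2012.

Apr 1 2012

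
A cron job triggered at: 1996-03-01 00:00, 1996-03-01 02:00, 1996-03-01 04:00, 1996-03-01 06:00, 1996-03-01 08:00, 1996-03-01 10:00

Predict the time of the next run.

1996-03-01 12:00

Gaps: 2, 2, 2, 2, 2 hours — each event is 2 hours after the previous one.
1996-03-01 10:00 + 2 h = 1996-03-01 12:00.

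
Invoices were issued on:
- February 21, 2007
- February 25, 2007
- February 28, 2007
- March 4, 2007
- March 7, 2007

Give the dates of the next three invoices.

Gaps: 4, 3, 4, 3 days — not constant, but cyclic with period 2.
The events fall on every Wednesday and Sunday.
Next Sunday: March 11, 2007.
Next Wednesday: March 14, 2007.
The following Sunday is March 18, 2007.

March 11, 2007; March 14, 2007; March 18, 2007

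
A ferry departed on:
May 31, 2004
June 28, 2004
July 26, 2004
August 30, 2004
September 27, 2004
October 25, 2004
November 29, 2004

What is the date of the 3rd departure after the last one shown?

These are Mondays with 28, 28, 35, 28, 28, 35-day gaps.
Each is the final Monday of its month — May 31, 2004 is past the 28th, so '4th Monday' doesn't fit.
Last Monday of December 2004: December 27, 2004.
Last Monday of January 2005: January 31, 2005.
Last Monday of February 2005: February 28, 2005.

February 28, 2005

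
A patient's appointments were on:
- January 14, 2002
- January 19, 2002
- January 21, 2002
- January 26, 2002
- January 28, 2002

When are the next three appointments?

Gaps: 5, 2, 5, 2 days — not constant, but cyclic with period 2.
The events fall on every Monday and Saturday.
Next Saturday: February 2, 2002.
Next Monday: February 4, 2002.
Next Saturday: February 9, 2002.

February 2, 2002; February 4, 2002; February 9, 2002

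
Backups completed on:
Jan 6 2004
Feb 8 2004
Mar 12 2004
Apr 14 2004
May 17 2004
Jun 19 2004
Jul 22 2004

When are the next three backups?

Gaps between consecutive events: 33, 33, 33, 33, 33, 33 days — a constant 33-day interval.
Jul 22 2004 + 33 days = Aug 24 2004.
Aug 24 2004 + 33 days = Sep 26 2004.
Sep 26 2004 + 33 days = Oct 29 2004.

Aug 24 2004, Sep 26 2004, Oct 29 2004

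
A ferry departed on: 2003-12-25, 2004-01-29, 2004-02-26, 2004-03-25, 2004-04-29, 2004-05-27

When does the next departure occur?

All Thursdays; the gaps (35, 28, 28, 35, 28) vary with month length.
This is the last Thursday of each month.
June 2004 ends with Thursday 2004-06-24.

2004-06-24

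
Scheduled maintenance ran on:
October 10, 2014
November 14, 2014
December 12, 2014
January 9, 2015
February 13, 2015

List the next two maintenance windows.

All dates are Fridays, 35, 28, 28, 35 days apart.
Specifically, the 2nd Friday of each month.
March 2015 — 2nd Friday is March 13, 2015.
2nd Friday of April 2015: April 10, 2015.

March 13, 2015; April 10, 2015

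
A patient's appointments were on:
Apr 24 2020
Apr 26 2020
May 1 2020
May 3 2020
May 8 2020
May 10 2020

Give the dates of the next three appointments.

May 15 2020, May 17 2020, May 22 2020

Gaps: 2, 5, 2, 5, 2 days — not constant, but cyclic with period 2.
The events fall on every Friday and Sunday.
The following Friday is May 15 2020.
Next Sunday: May 17 2020.
The following Friday is May 22 2020.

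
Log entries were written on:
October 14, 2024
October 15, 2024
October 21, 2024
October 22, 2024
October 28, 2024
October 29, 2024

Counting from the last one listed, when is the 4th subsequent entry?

November 12, 2024

Every event lands on a Monday or Tuesday (gaps cycle 1, 6, 1, 6, 1).
So the schedule is: every Monday and Tuesday.
Next Monday: November 4, 2024.
The following Tuesday is November 5, 2024.
The following Monday is November 11, 2024.
The following Tuesday is November 12, 2024.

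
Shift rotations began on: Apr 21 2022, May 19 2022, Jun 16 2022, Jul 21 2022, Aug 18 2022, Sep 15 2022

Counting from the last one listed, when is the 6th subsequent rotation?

Mar 16 2023

All dates are Thursdays, 28, 28, 35, 28, 28 days apart.
Specifically, the 3rd Thursday of each month.
October 2022 — 3rd Thursday is Oct 20 2022.
3rd Thursday of November 2022: Nov 17 2022.
3rd Thursday of December 2022: Dec 15 2022.
January 2023 — 3rd Thursday is Jan 19 2023.
3rd Thursday of February 2023: Feb 16 2023.
March 2023 — 3rd Thursday is Mar 16 2023.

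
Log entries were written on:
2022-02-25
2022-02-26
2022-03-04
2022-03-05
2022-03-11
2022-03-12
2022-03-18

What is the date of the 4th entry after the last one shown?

The gap pattern 1, 6, 1, 6, 1, 6 repeats every 2 events.
These are the Fridays and Saturdays of each week.
The following Saturday is 2022-03-19.
Next Friday: 2022-03-25.
Next Saturday: 2022-03-26.
Next Friday: 2022-04-01.

2022-04-01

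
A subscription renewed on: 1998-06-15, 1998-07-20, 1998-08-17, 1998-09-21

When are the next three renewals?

1998-10-19, 1998-11-16, 1998-12-21

Gaps: 35, 28, 35 days — a mix of 28 and 35. Every date is a Monday.
Each is the 3rd Monday of its month.
October 1998 — 3rd Monday is 1998-10-19.
November 1998 — 3rd Monday is 1998-11-16.
3rd Monday of December 1998: 1998-12-21.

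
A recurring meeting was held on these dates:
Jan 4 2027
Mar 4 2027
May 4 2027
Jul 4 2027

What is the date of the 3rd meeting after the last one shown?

Each date is the 4th; the gaps (59, 61, 61) track the month lengths.
The rule is the 4th of every 2 months.
Next: September 2027 → Sep 4 2027.
Next: November 2027 → Nov 4 2027.
Next: January 2028 → Jan 4 2028.

Jan 4 2028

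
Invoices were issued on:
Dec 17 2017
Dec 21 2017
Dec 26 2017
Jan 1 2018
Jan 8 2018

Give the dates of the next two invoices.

Gaps: 4, 5, 6, 7 days — each gap is 1 larger than the previous one.
Next gap: 8 days. Jan 8 2018 + 8 days = Jan 16 2018.
Next gap: 9 days. Jan 16 2018 + 9 days = Jan 25 2018.

Jan 16 2018, Jan 25 2018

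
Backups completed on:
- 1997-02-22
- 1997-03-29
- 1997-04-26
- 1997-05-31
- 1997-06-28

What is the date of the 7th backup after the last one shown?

Every date is a Saturday; gaps 35, 28, 35, 28 days.
Each is the last Saturday of its month (at least one falls on the 29th or later, ruling out '4th Saturday').
Last Saturday of July 1997: 1997-07-26.
August 1997 ends with Saturday 1997-08-30.
Last Saturday of September 1997: 1997-09-27.
Last Saturday of October 1997: 1997-10-25.
November 1997 ends with Saturday 1997-11-29.
December 1997 ends with Saturday 1997-12-27.
Last Saturday of January 1998: 1998-01-31.

1998-01-31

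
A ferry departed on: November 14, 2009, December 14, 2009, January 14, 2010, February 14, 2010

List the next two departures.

Each date is the 14th; the gaps (30, 31, 31) track the month lengths.
The rule is the 14th of each month.
March 2010: March 14, 2010.
Next: April 2010 → April 14, 2010.

March 14, 2010; April 14, 2010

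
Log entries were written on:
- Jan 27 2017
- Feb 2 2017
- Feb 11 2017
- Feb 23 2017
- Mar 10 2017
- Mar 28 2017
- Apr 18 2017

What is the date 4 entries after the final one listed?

Aug 10 2017

Intervals are 6, 9, 12, 15, 18, 21 days — an arithmetic progression with common difference 3.
Next gap: 24 days. Apr 18 2017 + 24 days = May 12 2017.
Next gap: 27 days. May 12 2017 + 27 days = Jun 8 2017.
Next gap: 30 days. Jun 8 2017 + 30 days = Jul 8 2017.
Next gap: 33 days. Jul 8 2017 + 33 days = Aug 10 2017.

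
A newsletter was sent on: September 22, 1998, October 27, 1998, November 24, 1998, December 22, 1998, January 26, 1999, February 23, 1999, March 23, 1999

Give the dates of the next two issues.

These are Tuesdays at 28- or 35-day spacing (35, 28, 28, 35, 28, 28).
The pattern: 4th Tuesday of the month.
4th Tuesday of April 1999: April 27, 1999.
May 1999 — 4th Tuesday is May 25, 1999.

April 27, 1999; May 25, 1999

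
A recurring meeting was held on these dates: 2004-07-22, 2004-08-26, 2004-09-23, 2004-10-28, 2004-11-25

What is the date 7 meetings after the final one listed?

These are Thursdays at 28- or 35-day spacing (35, 28, 35, 28).
The pattern: 4th Thursday of the month.
4th Thursday of December 2004: 2004-12-23.
4th Thursday of January 2005: 2005-01-27.
February 2005 — 4th Thursday is 2005-02-24.
4th Thursday of March 2005: 2005-03-24.
April 2005 — 4th Thursday is 2005-04-28.
4th Thursday of May 2005: 2005-05-26.
June 2005 — 4th Thursday is 2005-06-23.

2005-06-23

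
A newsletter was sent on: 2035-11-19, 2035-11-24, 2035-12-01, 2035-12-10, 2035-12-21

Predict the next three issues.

2036-01-03, 2036-01-18, 2036-02-04

The spacing grows by 2 each time: 5, 7, 9, 11 days.
Next gap: 13 days. 2035-12-21 + 13 days = 2036-01-03.
Next gap: 15 days. 2036-01-03 + 15 days = 2036-01-18.
Next gap: 17 days. 2036-01-18 + 17 days = 2036-02-04.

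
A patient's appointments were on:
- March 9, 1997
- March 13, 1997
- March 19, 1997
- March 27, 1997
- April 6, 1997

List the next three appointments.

The spacing grows by 2 each time: 4, 6, 8, 10 days.
Next gap: 12 days. April 6, 1997 + 12 days = April 18, 1997.
Next gap: 14 days. April 18, 1997 + 14 days = May 2, 1997.
Next gap: 16 days. May 2, 1997 + 16 days = May 18, 1997.

April 18, 1997; May 2, 1997; May 18, 1997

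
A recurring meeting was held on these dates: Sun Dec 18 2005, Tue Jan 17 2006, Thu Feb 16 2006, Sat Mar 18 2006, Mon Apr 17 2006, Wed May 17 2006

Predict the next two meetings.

The spacing is 30, 30, 30, 30, 30 days — always 30 days.
Wed May 17 2006 + 30 days = Fri Jun 16 2006.
Fri Jun 16 2006 + 30 days = Sun Jul 16 2006.

Fri Jun 16 2006, Sun Jul 16 2006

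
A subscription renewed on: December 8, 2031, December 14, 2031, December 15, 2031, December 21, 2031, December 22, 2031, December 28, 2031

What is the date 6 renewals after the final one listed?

January 18, 2032

Gaps: 6, 1, 6, 1, 6 days — not constant, but cyclic with period 2.
The events fall on every Monday and Sunday.
The following Monday is December 29, 2031.
Next Sunday: January 4, 2032.
Next Monday: January 5, 2032.
Next Sunday: January 11, 2032.
The following Monday is January 12, 2032.
Next Sunday: January 18, 2032.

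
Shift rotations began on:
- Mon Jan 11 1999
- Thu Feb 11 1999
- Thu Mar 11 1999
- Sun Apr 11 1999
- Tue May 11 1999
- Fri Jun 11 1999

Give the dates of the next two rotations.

Sun Jul 11 1999, Wed Aug 11 1999

Gaps: 31, 28, 31, 30, 31 days — not constant. Every event is on the 11th of the month.
Pattern: the 11th of each month.
Next: July 1999 → Sun Jul 11 1999.
August 1999: Wed Aug 11 1999.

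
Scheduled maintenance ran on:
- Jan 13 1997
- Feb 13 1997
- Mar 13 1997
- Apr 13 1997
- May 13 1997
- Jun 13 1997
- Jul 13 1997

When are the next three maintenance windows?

Aug 13 1997, Sep 13 1997, Oct 13 1997

Each date is the 13th; the gaps (31, 28, 31, 30, 31, 30) track the month lengths.
The rule is the 13th of each month.
August 1997: Aug 13 1997.
September 1997: Sep 13 1997.
October 1997: Oct 13 1997.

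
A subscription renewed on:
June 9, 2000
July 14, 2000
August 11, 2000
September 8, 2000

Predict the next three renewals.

October 13, 2000; November 10, 2000; December 8, 2000

All dates are Fridays, 35, 28, 28 days apart.
Specifically, the 2nd Friday of each month.
October 2000 — 2nd Friday is October 13, 2000.
2nd Friday of November 2000: November 10, 2000.
December 2000 — 2nd Friday is December 8, 2000.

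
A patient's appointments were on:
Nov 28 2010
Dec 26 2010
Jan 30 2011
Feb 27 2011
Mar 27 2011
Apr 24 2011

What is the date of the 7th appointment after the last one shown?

Nov 27 2011

All Sundays; the gaps (28, 35, 28, 28, 28) vary with month length.
This is the last Sunday of each month.
May 2011 ends with Sunday May 29 2011.
Last Sunday of June 2011: Jun 26 2011.
July 2011 ends with Sunday Jul 31 2011.
Last Sunday of August 2011: Aug 28 2011.
Last Sunday of September 2011: Sep 25 2011.
October 2011 ends with Sunday Oct 30 2011.
November 2011 ends with Sunday Nov 27 2011.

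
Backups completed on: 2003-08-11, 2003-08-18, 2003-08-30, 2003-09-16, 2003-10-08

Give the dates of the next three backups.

The spacing grows by 5 each time: 7, 12, 17, 22 days.
Next gap: 27 days. 2003-10-08 + 27 days = 2003-11-04.
Next gap: 32 days. 2003-11-04 + 32 days = 2003-12-06.
Next gap: 37 days. 2003-12-06 + 37 days = 2004-01-12.

2003-11-04, 2003-12-06, 2004-01-12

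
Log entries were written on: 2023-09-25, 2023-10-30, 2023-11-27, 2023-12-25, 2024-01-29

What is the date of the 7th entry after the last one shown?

2024-08-26

Every date is a Monday; gaps 35, 28, 28, 35 days.
Each is the last Monday of its month (at least one falls on the 29th or later, ruling out '4th Monday').
February 2024 ends with Monday 2024-02-26.
March 2024 ends with Monday 2024-03-25.
April 2024 ends with Monday 2024-04-29.
Last Monday of May 2024: 2024-05-27.
June 2024 ends with Monday 2024-06-24.
July 2024 ends with Monday 2024-07-29.
August 2024 ends with Monday 2024-08-26.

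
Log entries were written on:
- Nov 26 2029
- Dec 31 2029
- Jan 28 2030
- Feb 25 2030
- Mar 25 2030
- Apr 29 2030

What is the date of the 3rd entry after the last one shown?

All Mondays; the gaps (35, 28, 28, 28, 35) vary with month length.
This is the last Monday of each month.
May 2030 ends with Monday May 27 2030.
Last Monday of June 2030: Jun 24 2030.
Last Monday of July 2030: Jul 29 2030.

Jul 29 2030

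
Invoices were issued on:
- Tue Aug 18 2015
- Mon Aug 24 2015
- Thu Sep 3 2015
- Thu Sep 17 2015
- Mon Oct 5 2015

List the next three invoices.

Intervals are 6, 10, 14, 18 days — an arithmetic progression with common difference 4.
Next gap: 22 days. Mon Oct 5 2015 + 22 days = Tue Oct 27 2015.
Next gap: 26 days. Tue Oct 27 2015 + 26 days = Sun Nov 22 2015.
Next gap: 30 days. Sun Nov 22 2015 + 30 days = Tue Dec 22 2015.

Tue Oct 27 2015, Sun Nov 22 2015, Tue Dec 22 2015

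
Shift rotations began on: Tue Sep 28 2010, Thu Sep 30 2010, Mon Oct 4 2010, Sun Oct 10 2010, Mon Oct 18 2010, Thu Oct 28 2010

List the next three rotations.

Intervals are 2, 4, 6, 8, 10 days — an arithmetic progression with common difference 2.
Next gap: 12 days. Thu Oct 28 2010 + 12 days = Tue Nov 9 2010.
Next gap: 14 days. Tue Nov 9 2010 + 14 days = Tue Nov 23 2010.
Next gap: 16 days. Tue Nov 23 2010 + 16 days = Thu Dec 9 2010.

Tue Nov 9 2010, Tue Nov 23 2010, Thu Dec 9 2010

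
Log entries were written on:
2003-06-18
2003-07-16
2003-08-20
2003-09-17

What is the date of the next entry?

These are Wednesdays at 28- or 35-day spacing (28, 35, 28).
The pattern: 3rd Wednesday of the month.
October 2003 — 3rd Wednesday is 2003-10-15.

2003-10-15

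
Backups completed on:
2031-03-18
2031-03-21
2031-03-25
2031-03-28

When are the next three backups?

Gaps: 3, 4, 3 days — not constant, but cyclic with period 2.
The events fall on every Tuesday and Friday.
Next Tuesday: 2031-04-01.
Next Friday: 2031-04-04.
Next Tuesday: 2031-04-08.

2031-04-01, 2031-04-04, 2031-04-08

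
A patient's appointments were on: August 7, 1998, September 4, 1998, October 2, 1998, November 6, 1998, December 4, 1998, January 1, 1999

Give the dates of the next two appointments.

These are Fridays at 28- or 35-day spacing (28, 28, 35, 28, 28).
The pattern: 1st Friday of the month.
February 1999 — 1st Friday is February 5, 1999.
March 1999 — 1st Friday is March 5, 1999.

February 5, 1999; March 5, 1999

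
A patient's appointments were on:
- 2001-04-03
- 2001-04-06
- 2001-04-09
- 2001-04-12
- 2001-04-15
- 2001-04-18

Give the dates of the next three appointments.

Every event comes 3 days after the last (3, 3, 3, 3, 3).
2001-04-18 + 3 days = 2001-04-21.
2001-04-21 + 3 days = 2001-04-24.
2001-04-24 + 3 days = 2001-04-27.

2001-04-21, 2001-04-24, 2001-04-27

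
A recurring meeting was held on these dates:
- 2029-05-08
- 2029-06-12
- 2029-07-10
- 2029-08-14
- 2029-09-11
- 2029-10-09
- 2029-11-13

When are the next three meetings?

2029-12-11, 2030-01-08, 2030-02-12

All dates are Tuesdays, 35, 28, 35, 28, 28, 35 days apart.
Specifically, the 2nd Tuesday of each month.
2nd Tuesday of December 2029: 2029-12-11.
January 2030 — 2nd Tuesday is 2030-01-08.
2nd Tuesday of February 2030: 2030-02-12.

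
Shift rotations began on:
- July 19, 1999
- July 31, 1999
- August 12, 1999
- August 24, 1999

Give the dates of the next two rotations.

September 5, 1999; September 17, 1999

The spacing is 12, 12, 12 days — always 12 days.
August 24, 1999 + 12 days = September 5, 1999.
September 5, 1999 + 12 days = September 17, 1999.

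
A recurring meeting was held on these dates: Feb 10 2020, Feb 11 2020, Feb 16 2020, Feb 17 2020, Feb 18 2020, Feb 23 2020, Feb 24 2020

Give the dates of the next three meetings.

The gap pattern 1, 5, 1, 1, 5, 1 repeats every 3 events.
These are the Mondays, Tuesdays and Sundays of each week.
The following Tuesday is Feb 25 2020.
Next Sunday: Mar 1 2020.
Next Monday: Mar 2 2020.

Feb 25 2020, Mar 1 2020, Mar 2 2020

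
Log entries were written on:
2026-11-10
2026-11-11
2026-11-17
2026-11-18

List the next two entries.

Every event lands on a Tuesday or Wednesday (gaps cycle 1, 6, 1).
So the schedule is: every Tuesday and Wednesday.
The following Tuesday is 2026-11-24.
Next Wednesday: 2026-11-25.

2026-11-24, 2026-11-25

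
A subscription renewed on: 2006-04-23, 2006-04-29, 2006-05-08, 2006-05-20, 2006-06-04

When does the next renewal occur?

Intervals are 6, 9, 12, 15 days — an arithmetic progression with common difference 3.
Next gap: 18 days. 2006-06-04 + 18 days = 2006-06-22.

2006-06-22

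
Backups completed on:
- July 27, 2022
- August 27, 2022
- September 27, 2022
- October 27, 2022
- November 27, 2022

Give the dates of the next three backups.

December 27, 2022; January 27, 2023; February 27, 2023

Each date is the 27th; the gaps (31, 31, 30, 31) track the month lengths.
The rule is the 27th of each month.
Next: December 2022 → December 27, 2022.
Next: January 2023 → January 27, 2023.
February 2023: February 27, 2023.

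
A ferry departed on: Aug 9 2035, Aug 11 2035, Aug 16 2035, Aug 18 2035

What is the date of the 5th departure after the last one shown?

Sep 6 2035

Gaps: 2, 5, 2 days — not constant, but cyclic with period 2.
The events fall on every Thursday and Saturday.
The following Thursday is Aug 23 2035.
Next Saturday: Aug 25 2035.
The following Thursday is Aug 30 2035.
The following Saturday is Sep 1 2035.
The following Thursday is Sep 6 2035.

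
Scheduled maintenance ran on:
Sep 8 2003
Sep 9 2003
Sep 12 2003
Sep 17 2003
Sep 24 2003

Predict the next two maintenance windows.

The spacing grows by 2 each time: 1, 3, 5, 7 days.
Next gap: 9 days. Sep 24 2003 + 9 days = Oct 3 2003.
Next gap: 11 days. Oct 3 2003 + 11 days = Oct 14 2003.

Oct 3 2003, Oct 14 2003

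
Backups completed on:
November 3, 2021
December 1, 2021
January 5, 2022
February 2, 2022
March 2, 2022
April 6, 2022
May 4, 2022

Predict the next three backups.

June 1, 2022; July 6, 2022; August 3, 2022

All dates are Wednesdays, 28, 35, 28, 28, 35, 28 days apart.
Specifically, the 1st Wednesday of each month.
June 2022 — 1st Wednesday is June 1, 2022.
1st Wednesday of July 2022: July 6, 2022.
August 2022 — 1st Wednesday is August 3, 2022.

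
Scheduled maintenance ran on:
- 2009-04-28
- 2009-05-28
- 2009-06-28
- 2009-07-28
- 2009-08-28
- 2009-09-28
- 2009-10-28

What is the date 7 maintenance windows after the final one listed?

2010-05-28

Gaps: 30, 31, 30, 31, 31, 30 days — not constant. Every event is on the 28th of the month.
Pattern: the 28th of each month.
November 2009: 2009-11-28.
Next: December 2009 → 2009-12-28.
January 2010: 2010-01-28.
Next: February 2010 → 2010-02-28.
March 2010: 2010-03-28.
April 2010: 2010-04-28.
May 2010: 2010-05-28.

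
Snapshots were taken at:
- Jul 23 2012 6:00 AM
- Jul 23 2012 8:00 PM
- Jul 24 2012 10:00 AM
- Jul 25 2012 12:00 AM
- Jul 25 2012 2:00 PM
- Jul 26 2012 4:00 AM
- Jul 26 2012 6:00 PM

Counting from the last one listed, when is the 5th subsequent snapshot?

Jul 29 2012 4:00 PM

Spacing: 14, 14, 14, 14, 14, 14 h — constant 14 h.
Jul 26 2012 6:00 PM + 14 h = Jul 27 2012 8:00 AM.
Jul 27 2012 8:00 AM + 14 h = Jul 27 2012 10:00 PM.
Jul 27 2012 10:00 PM + 14 h = Jul 28 2012 12:00 PM.
Jul 28 2012 12:00 PM + 14 h = Jul 29 2012 2:00 AM.
Jul 29 2012 2:00 AM + 14 h = Jul 29 2012 4:00 PM.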